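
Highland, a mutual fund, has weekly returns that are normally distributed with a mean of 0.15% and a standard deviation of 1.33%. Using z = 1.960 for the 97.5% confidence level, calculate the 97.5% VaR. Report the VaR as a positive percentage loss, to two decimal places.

2.46

VaR (as % loss) = −(μ − z·σ) = −(0.15% − 1.960 × 1.33%) = −(-2.4568%) = 2.4568%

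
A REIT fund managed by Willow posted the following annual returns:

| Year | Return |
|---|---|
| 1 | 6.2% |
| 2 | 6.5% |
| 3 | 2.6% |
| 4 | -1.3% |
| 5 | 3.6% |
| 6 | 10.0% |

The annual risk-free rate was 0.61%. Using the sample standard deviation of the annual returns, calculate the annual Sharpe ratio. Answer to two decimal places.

Mean return μ = 27.60 / 6 = 4.6000%
Σ(r − μ)² = (6.2 − 4.6000)² + (6.5 − 4.6000)² + … = 75.1400
sample σ = √(75.1400 / 5) = √15.0280 = 3.8766%
Sharpe = (μ − rf) / σ = (4.6000 − 0.61) / 3.8766 = 3.9900 / 3.8766 = 1.0293

1.03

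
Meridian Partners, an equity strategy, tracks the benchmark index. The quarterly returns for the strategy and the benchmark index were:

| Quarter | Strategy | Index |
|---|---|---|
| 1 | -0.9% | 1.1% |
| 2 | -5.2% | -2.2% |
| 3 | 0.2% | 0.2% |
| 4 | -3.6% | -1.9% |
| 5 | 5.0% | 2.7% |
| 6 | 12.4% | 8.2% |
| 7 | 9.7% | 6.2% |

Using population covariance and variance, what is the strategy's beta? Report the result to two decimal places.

r̄p = 2.5143%,  r̄m = 2.0429%
Cov = Σ(rp − r̄p)(rm − r̄m) / 7 = 22.3851
Var(rm) = Σ(rm − r̄m)² / 7 = 13.3510
β = Cov / Var = 22.3851 / 13.3510 = 1.6767

1.68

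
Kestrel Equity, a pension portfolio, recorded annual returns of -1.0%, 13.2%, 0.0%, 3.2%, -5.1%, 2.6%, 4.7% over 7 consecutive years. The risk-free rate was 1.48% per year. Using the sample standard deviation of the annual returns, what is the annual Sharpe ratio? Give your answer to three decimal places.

0.181

μ = (-1 + 13.2 + 0 + 3.2 − 5.1 + 2.6 + 4.7) / 7 = 17.60 / 7 = 2.5143%
Sample σ = √[Σ(r − μ)² / 6] = √[196.0886 / 6] = √32.6814 = 5.7168%
Sharpe = (μ − rf) / σ = (2.5143 − 1.48) / 5.7168 = 1.0343 / 5.7168 = 0.1809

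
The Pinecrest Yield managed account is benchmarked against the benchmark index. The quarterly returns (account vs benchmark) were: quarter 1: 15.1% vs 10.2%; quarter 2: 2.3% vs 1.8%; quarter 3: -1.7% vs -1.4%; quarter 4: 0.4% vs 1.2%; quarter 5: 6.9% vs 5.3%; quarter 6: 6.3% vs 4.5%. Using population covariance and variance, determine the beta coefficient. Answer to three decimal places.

1.482

r̄p = 4.8833%,  r̄m = 3.6000%
Cov = Σ(rp − r̄p)(rm − r̄m) / 6 = 20.0767
Var(rm) = Σ(rm − r̄m)² / 6 = 13.5433
β = Cov / Var = 20.0767 / 13.5433 = 1.4824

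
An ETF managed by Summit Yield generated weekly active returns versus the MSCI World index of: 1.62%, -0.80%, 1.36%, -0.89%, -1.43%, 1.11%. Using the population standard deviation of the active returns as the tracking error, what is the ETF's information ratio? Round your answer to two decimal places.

0.13

Mean return r̄ = 0.970 / 6 = 0.1617%
Σ(r − r̄)² = (1.62 − 0.1617)² + (-0.8 − 0.1617)² + … = 9.0263
population σ = √(9.0263 / 6) = √1.5044 = 1.2265%
IR = r̄ / tracking error = 0.1617 / 1.2265 = 0.1318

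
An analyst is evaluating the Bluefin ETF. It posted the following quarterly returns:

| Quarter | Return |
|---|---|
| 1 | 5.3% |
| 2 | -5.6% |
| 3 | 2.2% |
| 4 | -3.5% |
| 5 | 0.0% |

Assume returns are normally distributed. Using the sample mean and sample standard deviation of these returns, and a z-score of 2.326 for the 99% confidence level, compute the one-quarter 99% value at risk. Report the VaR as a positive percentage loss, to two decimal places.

r̄ = (5.3 − 5.6 + 2.2 − 3.5 + 0) / 5 = -0.3200%
Σ(r − r̄)² = 76.0280; sample σ = √(76.0280/4) = 4.3597%
VaR = −(r̄ − z·σ) = −(-0.3200 − 2.326 × 4.3597) = −(-10.4607) = 10.4607%

10.46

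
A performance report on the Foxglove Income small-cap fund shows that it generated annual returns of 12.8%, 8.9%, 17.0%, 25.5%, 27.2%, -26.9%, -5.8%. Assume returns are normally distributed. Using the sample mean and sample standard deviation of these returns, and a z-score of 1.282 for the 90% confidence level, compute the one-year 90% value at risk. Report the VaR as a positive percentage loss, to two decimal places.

16.09

r̄ = (12.8 + 8.9 + 17 + 25.5 + 27.2 − 26.9 − 5.8) / 7 = 58.70 / 7 = 8.3857%
Σ(r − r̄)² = 2187.1486; sample σ = √(2187.1486/6) = 19.0925%
VaR = −(r̄ − z·σ) = −(8.3857 − 1.282 × 19.0925) = −(-16.0909) = 16.0909%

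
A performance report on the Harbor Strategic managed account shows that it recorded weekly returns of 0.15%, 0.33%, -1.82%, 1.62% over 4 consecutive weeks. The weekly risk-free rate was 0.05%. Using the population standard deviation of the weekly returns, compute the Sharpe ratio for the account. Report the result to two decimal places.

Mean return μ = 0.280 / 4 = 0.0700%
Population std dev = √[6.0486 / 4] = 1.2297%
Sharpe = (μ − rf) / σ = (0.0700 − 0.05) / 1.2297 = 0.0200 / 1.2297 = 0.0163

0.02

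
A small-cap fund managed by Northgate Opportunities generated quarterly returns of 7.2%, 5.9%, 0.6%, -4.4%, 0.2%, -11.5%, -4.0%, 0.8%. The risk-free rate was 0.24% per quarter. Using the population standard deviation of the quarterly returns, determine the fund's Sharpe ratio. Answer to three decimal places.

-0.159

Mean return μ = -5.20 / 8 = -0.6500%
Σ(r − μ)² = (7.2 − (-0.6500))² + (5.9 − (-0.6500))² + (0.6 − (-0.6500))² + … = 251.9200
population σ = √(251.9200 / 8) = √31.4900 = 5.6116%
Sharpe = (μ − rf) / σ = (-0.6500 − 0.24) / 5.6116 = -0.8900 / 5.6116 = -0.1586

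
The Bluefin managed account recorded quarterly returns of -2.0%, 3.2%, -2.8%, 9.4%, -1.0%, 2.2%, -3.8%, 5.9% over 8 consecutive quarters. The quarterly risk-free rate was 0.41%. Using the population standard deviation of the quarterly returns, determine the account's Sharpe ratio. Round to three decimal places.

0.226

r̄ = (-2 + 3.2 − 2.8 + 9.4 − 1 + 2.2 − 3.8 + 5.9) / 8 = 11.10 / 8 = 1.3875%
Population σ = √[Σ(r − r̄)² / 8] = √[150.1288 / 8] = √18.7661 = 4.3320%
Sharpe = (r̄ − rf) / σ = (1.3875 − 0.41) / 4.3320 = 0.9775 / 4.3320 = 0.2256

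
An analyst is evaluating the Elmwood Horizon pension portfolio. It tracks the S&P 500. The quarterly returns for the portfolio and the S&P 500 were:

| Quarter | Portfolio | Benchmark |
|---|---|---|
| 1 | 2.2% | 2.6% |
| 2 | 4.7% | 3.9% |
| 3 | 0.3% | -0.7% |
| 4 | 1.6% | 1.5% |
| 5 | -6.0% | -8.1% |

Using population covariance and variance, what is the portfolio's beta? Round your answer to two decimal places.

r̄p = 0.5600%,  r̄m = -0.1600%
Cov = Σ(rp − r̄p)(rm − r̄m) / 5 = 15.0576
Var(rm) = Σ(rm − r̄m)² / 5 = 18.0384
β = Cov / Var = 15.0576 / 18.0384 = 0.8348

0.83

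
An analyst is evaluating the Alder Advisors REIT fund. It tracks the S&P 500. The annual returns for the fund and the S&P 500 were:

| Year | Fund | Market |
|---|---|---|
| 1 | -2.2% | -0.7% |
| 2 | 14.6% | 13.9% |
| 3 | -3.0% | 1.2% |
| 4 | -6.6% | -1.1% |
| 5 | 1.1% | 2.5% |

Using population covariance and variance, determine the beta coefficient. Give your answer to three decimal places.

r̄p = 0.7800%,  r̄m = 3.1600%
Cov = Σ(rp − r̄p)(rm − r̄m) / 5 = 39.7132
Var(rm) = Σ(rm − r̄m)² / 5 = 30.5344
β = Cov / Var = 39.7132 / 30.5344 = 1.3006

1.301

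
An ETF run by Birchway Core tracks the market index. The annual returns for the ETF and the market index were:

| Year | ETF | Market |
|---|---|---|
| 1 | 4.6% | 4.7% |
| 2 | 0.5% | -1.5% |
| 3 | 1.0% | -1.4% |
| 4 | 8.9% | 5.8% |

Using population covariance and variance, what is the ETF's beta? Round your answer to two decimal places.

0.94

r̄p = 3.7500%,  r̄m = 1.9000%
Cov = Σ(rp − r̄p)(rm − r̄m) / 4 = 10.6475
Var(rm) = Σ(rm − r̄m)² / 4 = 11.3750
β = Cov / Var = 10.6475 / 11.3750 = 0.9360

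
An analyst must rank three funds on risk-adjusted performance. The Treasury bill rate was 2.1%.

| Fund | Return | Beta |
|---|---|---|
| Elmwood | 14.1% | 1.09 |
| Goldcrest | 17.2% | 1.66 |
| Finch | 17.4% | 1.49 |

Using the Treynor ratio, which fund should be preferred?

Elmwood: Treynor = (14.1% − 2.1%) / 1.09 = 11.009
Goldcrest: Treynor = (17.2% − 2.1%) / 1.66 = 9.096
Finch: Treynor = (17.4% − 2.1%) / 1.49 = 10.268
Highest: Elmwood (11.009).

Elmwood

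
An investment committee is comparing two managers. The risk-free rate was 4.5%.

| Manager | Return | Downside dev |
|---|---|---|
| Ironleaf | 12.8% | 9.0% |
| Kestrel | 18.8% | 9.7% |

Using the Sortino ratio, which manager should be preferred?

Kestrel

Ironleaf: Sortino ratio = (12.8% − 4.5%) / 9.0% = 0.922
Kestrel: Sortino ratio = (18.8% − 4.5%) / 9.7% = 1.474
Highest: Kestrel (1.474).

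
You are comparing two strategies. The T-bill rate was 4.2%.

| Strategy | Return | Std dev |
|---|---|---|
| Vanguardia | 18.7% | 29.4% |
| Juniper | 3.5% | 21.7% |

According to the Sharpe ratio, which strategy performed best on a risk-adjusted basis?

Vanguardia: Sharpe ratio = (18.7% − 4.2%) / 29.4% = 0.493
Juniper: Sharpe ratio = (3.5% − 4.2%) / 21.7% = -0.032
Highest: Vanguardia (0.493).

Vanguardia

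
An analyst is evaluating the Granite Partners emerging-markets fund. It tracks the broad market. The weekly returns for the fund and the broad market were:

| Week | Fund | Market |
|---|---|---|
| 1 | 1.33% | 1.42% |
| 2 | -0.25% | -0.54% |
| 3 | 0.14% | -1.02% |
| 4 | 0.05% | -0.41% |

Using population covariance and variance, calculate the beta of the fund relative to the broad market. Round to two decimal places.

0.59

r̄p = 0.3175%,  r̄m = -0.1375%
Cov = Σ(rp − r̄p)(rm − r̄m) / 4 = 0.5087
Var(rm) = Σ(rm − r̄m)² / 4 = 0.8602
β = Cov / Var = 0.5087 / 0.8602 = 0.5914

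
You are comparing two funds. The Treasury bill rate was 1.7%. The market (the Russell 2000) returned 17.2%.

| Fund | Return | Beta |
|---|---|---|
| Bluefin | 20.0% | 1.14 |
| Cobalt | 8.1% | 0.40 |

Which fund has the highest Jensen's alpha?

Bluefin: α = 20.0% − [1.7% + 1.14 × (17.2% − 1.7%)] = 0.630
Cobalt: α = 8.1% − [1.7% + 0.40 × (17.2% − 1.7%)] = 0.200
Highest: Bluefin (0.630).

Bluefin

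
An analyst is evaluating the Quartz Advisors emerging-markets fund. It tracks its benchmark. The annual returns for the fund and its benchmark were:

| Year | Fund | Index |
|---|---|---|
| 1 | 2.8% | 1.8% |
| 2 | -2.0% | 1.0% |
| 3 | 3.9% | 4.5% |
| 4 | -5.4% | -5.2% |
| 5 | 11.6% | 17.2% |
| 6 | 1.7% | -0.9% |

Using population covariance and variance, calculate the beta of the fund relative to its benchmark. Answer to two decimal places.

r̄p = 2.1000%,  r̄m = 3.0667%
Cov = Σ(rp − r̄p)(rm − r̄m) / 6 = 34.6700
Var(rm) = Σ(rm − r̄m)² / 6 = 48.6256
β = Cov / Var = 34.6700 / 48.6256 = 0.7130

0.71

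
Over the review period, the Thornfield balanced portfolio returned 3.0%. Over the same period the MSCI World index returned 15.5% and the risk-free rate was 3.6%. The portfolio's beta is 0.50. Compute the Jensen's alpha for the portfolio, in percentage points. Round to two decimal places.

CAPM expected return = Rf + β(Rm − Rf) = 3.6% + 0.50 × (15.5% − 3.6%) = 3.6 + 0.50 × 11.90 = 9.5500%
Jensen's α = Rp − E[R] = 3.0% − 9.5500% = -6.5500

-6.55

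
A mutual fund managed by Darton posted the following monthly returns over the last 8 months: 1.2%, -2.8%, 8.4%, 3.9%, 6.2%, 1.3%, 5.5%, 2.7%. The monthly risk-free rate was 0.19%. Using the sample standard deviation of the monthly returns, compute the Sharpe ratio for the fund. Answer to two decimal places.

0.89

μ = (1.2 − 2.8 + 8.4 + 3.9 + 6.2 + 1.3 + 5.5 + 2.7) / 8 = 3.3000%
Σ(r − μ)² = 85.6000; sample σ = √(85.6000/7) = 3.4969%
Sharpe = (μ − rf) / σ = (3.3000 − 0.19) / 3.4969 = 3.1100 / 3.4969 = 0.8894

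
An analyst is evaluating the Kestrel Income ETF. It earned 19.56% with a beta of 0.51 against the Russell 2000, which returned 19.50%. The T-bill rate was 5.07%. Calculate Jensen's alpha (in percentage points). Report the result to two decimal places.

CAPM expected return = Rf + β(Rm − Rf) = 5.07% + 0.51 × (19.50% − 5.07%) = 5.07 + 0.51 × 14.43 = 12.4293%
Jensen's α = Rp − E[R] = 19.56% − 12.4293% = 7.1307

7.13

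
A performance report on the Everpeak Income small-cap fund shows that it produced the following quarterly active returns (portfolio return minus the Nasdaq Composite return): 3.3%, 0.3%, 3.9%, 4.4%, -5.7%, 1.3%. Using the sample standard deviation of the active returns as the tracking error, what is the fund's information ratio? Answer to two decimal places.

0.33

Mean return r̄ = 7.50 / 6 = 1.2500%
Σ(r − r̄)² = (3.3 − 1.2500)² + (0.3 − 1.2500)² + (3.9 − 1.2500)² + … = 70.3550
σ = √[70.3550 / 5] = 3.7511%
IR = r̄ / tracking error = 1.2500 / 3.7511 = 0.3332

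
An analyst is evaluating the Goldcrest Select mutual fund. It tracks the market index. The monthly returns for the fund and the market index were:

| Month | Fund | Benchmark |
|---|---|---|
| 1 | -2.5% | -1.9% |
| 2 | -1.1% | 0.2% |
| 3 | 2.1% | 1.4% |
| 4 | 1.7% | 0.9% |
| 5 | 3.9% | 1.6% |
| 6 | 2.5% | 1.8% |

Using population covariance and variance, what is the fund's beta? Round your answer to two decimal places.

1.61

r̄p = 1.1000%,  r̄m = 0.6667%
Cov = Σ(rp − r̄p)(rm − r̄m) / 6 = 2.5567
Var(rm) = Σ(rm − r̄m)² / 6 = 1.5922
β = Cov / Var = 2.5567 / 1.5922 = 1.6058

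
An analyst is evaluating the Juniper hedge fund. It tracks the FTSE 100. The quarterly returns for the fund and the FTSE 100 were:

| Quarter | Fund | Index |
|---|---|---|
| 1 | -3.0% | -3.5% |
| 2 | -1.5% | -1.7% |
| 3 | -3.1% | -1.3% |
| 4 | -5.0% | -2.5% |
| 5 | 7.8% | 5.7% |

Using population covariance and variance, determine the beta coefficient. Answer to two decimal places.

r̄p = -0.9600%,  r̄m = -0.6600%
Cov = Σ(rp − r̄p)(rm − r̄m) / 5 = 14.1744
Var(rm) = Σ(rm − r̄m)² / 5 = 10.6784
β = Cov / Var = 14.1744 / 10.6784 = 1.3274

1.33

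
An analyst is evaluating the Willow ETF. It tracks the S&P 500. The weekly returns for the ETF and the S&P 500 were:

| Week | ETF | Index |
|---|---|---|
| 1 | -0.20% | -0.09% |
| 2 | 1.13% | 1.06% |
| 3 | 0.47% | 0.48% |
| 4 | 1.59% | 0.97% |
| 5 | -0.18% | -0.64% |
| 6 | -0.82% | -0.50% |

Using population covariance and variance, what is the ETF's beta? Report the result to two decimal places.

1.15

r̄p = 0.3317%,  r̄m = 0.2133%
Cov = Σ(rp − r̄p)(rm − r̄m) / 6 = 0.5141
Var(rm) = Σ(rm − r̄m)² / 6 = 0.4483
β = Cov / Var = 0.5141 / 0.4483 = 1.1468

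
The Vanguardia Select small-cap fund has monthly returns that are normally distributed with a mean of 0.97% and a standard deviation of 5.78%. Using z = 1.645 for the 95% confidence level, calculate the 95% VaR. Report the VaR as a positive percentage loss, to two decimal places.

8.54

VaR (as % loss) = −(μ − z·σ) = −(0.97% − 1.645 × 5.78%) = −(-8.5381%) = 8.5381%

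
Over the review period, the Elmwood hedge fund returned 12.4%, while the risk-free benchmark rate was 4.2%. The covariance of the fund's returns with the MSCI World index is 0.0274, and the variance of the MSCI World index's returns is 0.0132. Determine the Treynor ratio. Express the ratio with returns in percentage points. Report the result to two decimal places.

β = Cov / Var = 0.0274 / 0.0132 = 2.0758
Treynor = (Rp − Rf) / β = (12.4% − 4.2%) / 2.0758 = 8.20 / 2.0758 = 3.9503

3.95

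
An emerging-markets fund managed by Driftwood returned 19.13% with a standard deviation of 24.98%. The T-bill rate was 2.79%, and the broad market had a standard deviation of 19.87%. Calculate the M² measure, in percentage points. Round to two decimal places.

15.79

Sharpe = (Rp − Rf) / σp = (19.13% − 2.79%) / 24.98% = 0.6541
M² = Rf + Sharpe × σm = 2.79% + 0.6541 × 19.87% = 15.7870%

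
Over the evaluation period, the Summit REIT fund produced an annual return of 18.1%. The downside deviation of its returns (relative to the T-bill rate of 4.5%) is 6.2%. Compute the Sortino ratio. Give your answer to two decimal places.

Sortino = (Rp − Rf) / σd = (18.1% − 4.5%) / 6.2% = 13.60% / 6.2% = 2.1935

2.19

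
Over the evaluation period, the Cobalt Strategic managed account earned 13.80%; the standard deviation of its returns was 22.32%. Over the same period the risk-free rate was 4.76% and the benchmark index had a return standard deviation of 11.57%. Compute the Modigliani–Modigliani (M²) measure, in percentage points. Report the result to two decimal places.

Sharpe = (Rp − Rf) / σp = (13.80% − 4.76%) / 22.32% = 0.4050
M² = Rf + Sharpe × σm = 4.76% + 0.4050 × 11.57% = 9.4459%

9.45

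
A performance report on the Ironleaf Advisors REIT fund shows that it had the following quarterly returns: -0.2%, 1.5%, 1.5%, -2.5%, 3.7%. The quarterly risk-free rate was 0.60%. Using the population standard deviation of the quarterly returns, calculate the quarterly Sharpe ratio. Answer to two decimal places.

0.10

r̄ = (-0.2 + 1.5 + 1.5 − 2.5 + 3.7) / 5 = 4.00 / 5 = 0.8000%
Σ(r − r̄)² = (-0.2 − 0.8000)² + (1.5 − 0.8000)² + … = 21.2800
σ = √[21.2800 / 5] = 2.0630%
Sharpe = (r̄ − rf) / σ = (0.8000 − 0.6) / 2.0630 = 0.2000 / 2.0630 = 0.0969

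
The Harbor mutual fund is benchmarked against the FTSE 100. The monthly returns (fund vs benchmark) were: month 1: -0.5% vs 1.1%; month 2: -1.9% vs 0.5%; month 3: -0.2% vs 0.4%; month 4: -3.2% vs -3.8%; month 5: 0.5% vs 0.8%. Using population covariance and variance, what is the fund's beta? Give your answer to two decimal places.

r̄p = -1.0600%,  r̄m = -0.2000%
Cov = Σ(rp − r̄p)(rm − r̄m) / 5 = 1.9840
Var(rm) = Σ(rm − r̄m)² / 5 = 3.3000
β = Cov / Var = 1.9840 / 3.3000 = 0.6012

0.60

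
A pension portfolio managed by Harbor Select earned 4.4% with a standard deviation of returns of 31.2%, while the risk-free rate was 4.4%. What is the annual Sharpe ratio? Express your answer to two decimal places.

0.00

Sharpe = (Rp − Rf) / σp = (4.4% − 4.4%) / 31.2% = 0.00% / 31.2% = 0.0000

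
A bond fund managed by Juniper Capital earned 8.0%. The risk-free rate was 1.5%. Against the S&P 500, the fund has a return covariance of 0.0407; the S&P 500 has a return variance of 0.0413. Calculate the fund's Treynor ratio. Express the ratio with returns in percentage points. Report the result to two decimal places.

β = Cov / Var = 0.0407 / 0.0413 = 0.9855
Treynor = (Rp − Rf) / β = (8.0% − 1.5%) / 0.9855 = 6.50 / 0.9855 = 6.5956

6.60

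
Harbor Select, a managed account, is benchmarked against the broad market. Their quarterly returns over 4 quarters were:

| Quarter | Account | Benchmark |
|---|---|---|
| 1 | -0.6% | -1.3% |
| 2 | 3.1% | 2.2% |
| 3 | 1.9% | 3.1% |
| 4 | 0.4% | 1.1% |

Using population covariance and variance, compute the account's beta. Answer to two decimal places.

0.72

r̄p = 1.2000%,  r̄m = 1.2750%
Cov = Σ(rp − r̄p)(rm − r̄m) / 4 = 1.9525
Var(rm) = Σ(rm − r̄m)² / 4 = 2.7119
β = Cov / Var = 1.9525 / 2.7119 = 0.7200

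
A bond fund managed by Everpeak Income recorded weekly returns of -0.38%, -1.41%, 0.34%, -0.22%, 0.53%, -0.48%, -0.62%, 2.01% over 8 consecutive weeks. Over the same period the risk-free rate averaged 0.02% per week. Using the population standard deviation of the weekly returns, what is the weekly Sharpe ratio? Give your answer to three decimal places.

-0.051

μ = (-0.38 − 1.41 + 0.34 − 0.22 + 0.53 − 0.48 − 0.62 + 2.01) / 8 = -0.0288%
Population σ = √[Σ(r − μ)² / 8] = √[7.2257 / 8] = √0.9032 = 0.9504%
Sharpe = (μ − rf) / σ = (-0.0288 − 0.02) / 0.9504 = -0.0488 / 0.9504 = -0.0513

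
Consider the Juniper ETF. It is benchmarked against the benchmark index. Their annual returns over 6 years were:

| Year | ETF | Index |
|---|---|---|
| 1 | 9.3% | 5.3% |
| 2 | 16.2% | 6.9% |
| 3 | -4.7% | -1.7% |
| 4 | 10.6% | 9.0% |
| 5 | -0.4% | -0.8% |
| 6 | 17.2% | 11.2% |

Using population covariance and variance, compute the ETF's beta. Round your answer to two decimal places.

1.59

r̄p = 8.0333%,  r̄m = 4.9833%
Cov = Σ(rp − r̄p)(rm − r̄m) / 6 = 36.2039
Var(rm) = Σ(rm − r̄m)² / 6 = 22.7781
β = Cov / Var = 36.2039 / 22.7781 = 1.5894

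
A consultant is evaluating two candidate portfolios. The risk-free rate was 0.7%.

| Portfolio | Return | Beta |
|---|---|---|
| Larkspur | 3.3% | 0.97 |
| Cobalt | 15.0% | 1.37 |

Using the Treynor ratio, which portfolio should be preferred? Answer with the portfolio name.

Larkspur: Treynor = (3.3% − 0.7%) / 0.97 = 2.680
Cobalt: Treynor = (15.0% − 0.7%) / 1.37 = 10.438
Highest: Cobalt (10.438).

Cobalt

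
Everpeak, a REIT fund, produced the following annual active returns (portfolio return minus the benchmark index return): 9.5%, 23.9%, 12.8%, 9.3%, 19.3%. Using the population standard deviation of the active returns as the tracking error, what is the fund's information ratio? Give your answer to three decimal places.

2.602

r̄ = (9.5 + 23.9 + 12.8 + 9.3 + 19.3) / 5 = 74.80 / 5 = 14.9600%
Σ(r − r̄)² = (9.5 − 14.9600)² + (23.9 − 14.9600)² + … = 165.2720
population σ = √(165.2720 / 5) = √33.0544 = 5.7493%
IR = r̄ / tracking error = 14.9600 / 5.7493 = 2.6021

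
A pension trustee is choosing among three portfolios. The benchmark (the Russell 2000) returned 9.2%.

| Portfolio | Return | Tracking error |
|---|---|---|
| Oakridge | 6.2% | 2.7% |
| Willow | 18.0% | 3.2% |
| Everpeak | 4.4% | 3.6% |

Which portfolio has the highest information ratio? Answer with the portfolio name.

Oakridge: IR = (6.2% − 9.2%) / 2.7% = -1.111
Willow: IR = (18.0% − 9.2%) / 3.2% = 2.750
Everpeak: IR = (4.4% − 9.2%) / 3.6% = -1.333
Highest: Willow (2.750).

Willow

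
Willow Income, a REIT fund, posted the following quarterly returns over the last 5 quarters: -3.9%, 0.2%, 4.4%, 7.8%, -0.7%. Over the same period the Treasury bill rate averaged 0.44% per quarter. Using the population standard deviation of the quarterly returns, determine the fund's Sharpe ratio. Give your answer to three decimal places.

0.274

Mean return r̄ = 7.80 / 5 = 1.5600%
Σ(r − r̄)² = 83.7720; population σ = √(83.7720/5) = 4.0932%
Sharpe = (r̄ − rf) / σ = (1.5600 − 0.44) / 4.0932 = 1.1200 / 4.0932 = 0.2736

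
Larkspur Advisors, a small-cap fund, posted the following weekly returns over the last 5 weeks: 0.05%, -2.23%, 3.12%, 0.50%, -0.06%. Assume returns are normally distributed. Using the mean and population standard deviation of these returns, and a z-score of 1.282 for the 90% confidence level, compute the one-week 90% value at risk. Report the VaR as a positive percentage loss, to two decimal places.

Mean return μ = 1.380 / 5 = 0.2760%
Σ(r − μ)² = 14.5825; population σ = √(14.5825/5) = 1.7078%
VaR = −(μ − z·σ) = −(0.2760 − 1.282 × 1.7078) = −(-1.9134) = 1.9134%

1.91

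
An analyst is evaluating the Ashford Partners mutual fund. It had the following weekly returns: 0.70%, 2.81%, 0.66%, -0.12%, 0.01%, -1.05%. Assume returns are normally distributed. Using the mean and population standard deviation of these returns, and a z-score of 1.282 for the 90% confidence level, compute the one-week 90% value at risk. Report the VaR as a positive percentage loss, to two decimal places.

1.02

r̄ = (0.7 + 2.81 + 0.66 − 0.12 + 0.01 − 1.05) / 6 = 3.010 / 6 = 0.5017%
Population std dev = √[8.4287 / 6] = 1.1852%
VaR = −(r̄ − z·σ) = −(0.5017 − 1.282 × 1.1852) = −(-1.0177) = 1.0177%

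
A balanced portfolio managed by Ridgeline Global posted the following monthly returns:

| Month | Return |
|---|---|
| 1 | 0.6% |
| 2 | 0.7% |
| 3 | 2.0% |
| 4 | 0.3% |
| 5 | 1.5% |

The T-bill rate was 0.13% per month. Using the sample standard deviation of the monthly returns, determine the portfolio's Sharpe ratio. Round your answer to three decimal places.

1.262

Mean return μ = 5.10 / 5 = 1.0200%
Sample std dev = √[1.9880 / 4] = 0.7050%
Sharpe = (μ − rf) / σ = (1.0200 − 0.13) / 0.7050 = 0.8900 / 0.7050 = 1.2624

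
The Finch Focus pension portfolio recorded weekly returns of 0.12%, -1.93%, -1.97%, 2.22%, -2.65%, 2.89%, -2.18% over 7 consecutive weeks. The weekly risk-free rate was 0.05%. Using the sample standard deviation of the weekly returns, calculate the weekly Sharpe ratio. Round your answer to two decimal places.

μ = (0.12 − 1.93 − 1.97 + 2.22 − 2.65 + 2.89 − 2.18) / 7 = -3.500 / 7 = -0.5000%
Σ(r − μ)² = 30.9256; sample σ = √(30.9256/6) = 2.2703%
Sharpe = (μ − rf) / σ = (-0.5000 − 0.05) / 2.2703 = -0.5500 / 2.2703 = -0.2423

-0.24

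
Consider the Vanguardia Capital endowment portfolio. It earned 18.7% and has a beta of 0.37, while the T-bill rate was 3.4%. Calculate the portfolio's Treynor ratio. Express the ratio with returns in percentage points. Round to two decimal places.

Treynor = (Rp − Rf) / β = (18.7% − 3.4%) / 0.37 = 15.30 / 0.37 = 41.3514

41.35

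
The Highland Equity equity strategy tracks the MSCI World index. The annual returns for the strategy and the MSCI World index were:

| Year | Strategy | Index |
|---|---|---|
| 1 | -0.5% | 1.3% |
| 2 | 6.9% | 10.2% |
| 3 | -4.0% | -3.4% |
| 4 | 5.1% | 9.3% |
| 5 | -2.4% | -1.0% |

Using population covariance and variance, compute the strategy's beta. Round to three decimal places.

0.771

r̄p = 1.0200%,  r̄m = 3.2800%
Cov = Σ(rp − r̄p)(rm − r̄m) / 5 = 23.2864
Var(rm) = Σ(rm − r̄m)² / 5 = 30.1976
β = Cov / Var = 23.2864 / 30.1976 = 0.7711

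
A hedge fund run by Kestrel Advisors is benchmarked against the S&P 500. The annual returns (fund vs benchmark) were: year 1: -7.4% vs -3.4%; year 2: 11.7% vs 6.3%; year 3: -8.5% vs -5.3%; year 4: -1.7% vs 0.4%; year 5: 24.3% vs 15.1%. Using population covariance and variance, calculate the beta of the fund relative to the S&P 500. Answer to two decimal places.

1.69

r̄p = 3.6800%,  r̄m = 2.6200%
Cov = Σ(rp − r̄p)(rm − r̄m) / 5 = 92.3924
Var(rm) = Σ(rm − r̄m)² / 5 = 54.6376
β = Cov / Var = 92.3924 / 54.6376 = 1.6910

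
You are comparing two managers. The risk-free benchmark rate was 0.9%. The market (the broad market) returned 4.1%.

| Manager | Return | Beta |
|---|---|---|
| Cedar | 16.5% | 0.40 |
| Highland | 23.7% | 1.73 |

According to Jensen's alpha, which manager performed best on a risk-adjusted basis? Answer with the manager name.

Cedar: α = 16.5% − [0.9% + 0.40 × (4.1% − 0.9%)] = 14.320
Highland: α = 23.7% − [0.9% + 1.73 × (4.1% − 0.9%)] = 17.264
Highest: Highland (17.264).

Highland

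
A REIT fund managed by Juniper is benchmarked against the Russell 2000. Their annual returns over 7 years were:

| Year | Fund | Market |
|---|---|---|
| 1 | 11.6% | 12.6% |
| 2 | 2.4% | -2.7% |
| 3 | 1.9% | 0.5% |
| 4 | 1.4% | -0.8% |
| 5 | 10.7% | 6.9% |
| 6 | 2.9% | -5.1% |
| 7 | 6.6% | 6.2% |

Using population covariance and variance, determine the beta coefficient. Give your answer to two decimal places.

0.62

r̄p = 5.3571%,  r̄m = 2.5143%
Cov = Σ(rp − r̄p)(rm − r̄m) / 7 = 20.7406
Var(rm) = Σ(rm − r̄m)² / 7 = 33.5355
β = Cov / Var = 20.7406 / 33.5355 = 0.6185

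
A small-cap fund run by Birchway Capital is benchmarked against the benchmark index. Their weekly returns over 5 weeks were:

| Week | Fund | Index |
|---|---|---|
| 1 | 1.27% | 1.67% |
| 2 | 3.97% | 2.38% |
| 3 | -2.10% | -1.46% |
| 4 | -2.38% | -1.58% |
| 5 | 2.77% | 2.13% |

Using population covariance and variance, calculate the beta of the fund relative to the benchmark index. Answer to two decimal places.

1.41

r̄p = 0.7060%,  r̄m = 0.6280%
Cov = Σ(rp − r̄p)(rm − r̄m) / 5 = 4.4158
Var(rm) = Σ(rm − r̄m)² / 5 = 3.1293
β = Cov / Var = 4.4158 / 3.1293 = 1.4111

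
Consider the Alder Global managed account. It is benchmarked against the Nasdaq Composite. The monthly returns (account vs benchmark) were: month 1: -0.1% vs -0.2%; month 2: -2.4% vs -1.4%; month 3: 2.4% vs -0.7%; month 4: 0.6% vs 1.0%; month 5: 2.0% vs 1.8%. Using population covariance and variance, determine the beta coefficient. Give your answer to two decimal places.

r̄p = 0.5000%,  r̄m = 0.1000%
Cov = Σ(rp − r̄p)(rm − r̄m) / 5 = 1.1300
Var(rm) = Σ(rm − r̄m)² / 5 = 1.3360
β = Cov / Var = 1.1300 / 1.3360 = 0.8458

0.85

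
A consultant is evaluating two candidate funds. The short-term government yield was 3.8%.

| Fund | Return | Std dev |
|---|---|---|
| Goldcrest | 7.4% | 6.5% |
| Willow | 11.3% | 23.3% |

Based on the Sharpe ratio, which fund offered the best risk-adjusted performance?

Goldcrest

Goldcrest: Sharpe ratio = (7.4% − 3.8%) / 6.5% = 0.554
Willow: Sharpe ratio = (11.3% − 3.8%) / 23.3% = 0.322
Highest: Goldcrest (0.554).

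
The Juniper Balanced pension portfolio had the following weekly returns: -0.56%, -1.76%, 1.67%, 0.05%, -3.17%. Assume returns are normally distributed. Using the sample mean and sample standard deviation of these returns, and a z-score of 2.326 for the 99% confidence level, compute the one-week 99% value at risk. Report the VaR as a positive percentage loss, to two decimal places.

5.01

Mean return r̄ = -3.770 / 5 = -0.7540%
Sample std dev = √[13.4089 / 4] = 1.8309%
VaR = −(r̄ − z·σ) = −(-0.7540 − 2.326 × 1.8309) = −(-5.0127) = 5.0127%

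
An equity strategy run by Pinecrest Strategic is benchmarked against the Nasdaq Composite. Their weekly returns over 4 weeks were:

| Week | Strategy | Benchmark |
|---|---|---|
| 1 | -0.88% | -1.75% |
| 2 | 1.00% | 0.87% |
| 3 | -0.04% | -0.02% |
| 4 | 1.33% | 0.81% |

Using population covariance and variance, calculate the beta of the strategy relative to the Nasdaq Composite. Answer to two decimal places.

0.79

r̄p = 0.3525%,  r̄m = -0.0225%
Cov = Σ(rp − r̄p)(rm − r̄m) / 4 = 0.8800
Var(rm) = Σ(rm − r̄m)² / 4 = 1.1185
β = Cov / Var = 0.8800 / 1.1185 = 0.7868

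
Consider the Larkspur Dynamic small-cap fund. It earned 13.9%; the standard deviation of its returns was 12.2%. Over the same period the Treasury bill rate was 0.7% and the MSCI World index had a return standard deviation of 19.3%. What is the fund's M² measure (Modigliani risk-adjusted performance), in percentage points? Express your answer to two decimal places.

21.58

Sharpe = (Rp − Rf) / σp = (13.9% − 0.7%) / 12.2% = 1.0820
M² = Rf + Sharpe × σm = 0.7% + 1.0820 × 19.3% = 21.5826%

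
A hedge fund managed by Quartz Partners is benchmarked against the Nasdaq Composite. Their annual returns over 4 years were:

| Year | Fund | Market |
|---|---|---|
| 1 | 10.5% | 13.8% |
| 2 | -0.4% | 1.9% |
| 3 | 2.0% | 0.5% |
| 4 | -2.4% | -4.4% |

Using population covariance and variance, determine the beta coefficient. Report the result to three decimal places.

r̄p = 2.4250%,  r̄m = 2.9500%
Cov = Σ(rp − r̄p)(rm − r̄m) / 4 = 31.7713
Var(rm) = Σ(rm − r̄m)² / 4 = 44.7125
β = Cov / Var = 31.7713 / 44.7125 = 0.7106

0.711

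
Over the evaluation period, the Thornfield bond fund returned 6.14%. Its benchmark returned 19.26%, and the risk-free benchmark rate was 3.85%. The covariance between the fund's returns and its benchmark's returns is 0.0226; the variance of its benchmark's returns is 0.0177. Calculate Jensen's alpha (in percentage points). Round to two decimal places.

β = Cov / Var = 0.0226 / 0.0177 = 1.2768
E[R] = Rf + β(Rm − Rf) = 3.85% + 1.2768 × (19.26% − 3.85%) = 23.5255%
α = Rp − E[R] = 6.14% − 23.5255% = -17.3855

-17.39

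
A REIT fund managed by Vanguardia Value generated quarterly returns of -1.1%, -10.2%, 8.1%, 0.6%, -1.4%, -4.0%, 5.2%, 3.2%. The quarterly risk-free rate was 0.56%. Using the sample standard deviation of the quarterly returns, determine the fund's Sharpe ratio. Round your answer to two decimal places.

-0.09

r̄ = (-1.1 − 10.2 + 8.1 + 0.6 − 1.4 − 4 + 5.2 + 3.2) / 8 = 0.40 / 8 = 0.0500%
Sample σ = √[Σ(r − r̄)² / 7] = √[226.4400 / 7] = √32.3486 = 5.6876%
Sharpe = (r̄ − rf) / σ = (0.0500 − 0.56) / 5.6876 = -0.5100 / 5.6876 = -0.0897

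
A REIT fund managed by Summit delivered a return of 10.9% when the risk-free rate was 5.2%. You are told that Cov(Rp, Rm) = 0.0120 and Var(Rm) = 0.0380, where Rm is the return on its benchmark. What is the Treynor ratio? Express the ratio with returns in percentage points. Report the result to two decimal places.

β = Cov / Var = 0.0120 / 0.0380 = 0.3158
Treynor = (Rp − Rf) / β = (10.9% − 5.2%) / 0.3158 = 5.70 / 0.3158 = 18.0494

18.05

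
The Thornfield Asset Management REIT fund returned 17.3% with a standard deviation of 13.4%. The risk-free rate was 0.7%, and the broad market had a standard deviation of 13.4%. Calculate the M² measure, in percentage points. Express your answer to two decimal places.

17.30

Sharpe = (Rp − Rf) / σp = (17.3% − 0.7%) / 13.4% = 1.2388
M² = Rf + Sharpe × σm = 0.7% + 1.2388 × 13.4% = 17.2999%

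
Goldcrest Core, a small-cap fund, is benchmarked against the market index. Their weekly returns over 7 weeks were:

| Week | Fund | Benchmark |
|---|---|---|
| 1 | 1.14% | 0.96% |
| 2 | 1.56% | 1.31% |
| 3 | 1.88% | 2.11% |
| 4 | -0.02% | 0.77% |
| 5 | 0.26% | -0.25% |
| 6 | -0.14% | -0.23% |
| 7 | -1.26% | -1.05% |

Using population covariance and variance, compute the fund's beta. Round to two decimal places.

r̄p = 0.4886%,  r̄m = 0.5171%
Cov = Σ(rp − r̄p)(rm − r̄m) / 7 = 0.9444
Var(rm) = Σ(rm − r̄m)² / 7 = 1.0041
β = Cov / Var = 0.9444 / 1.0041 = 0.9405

0.94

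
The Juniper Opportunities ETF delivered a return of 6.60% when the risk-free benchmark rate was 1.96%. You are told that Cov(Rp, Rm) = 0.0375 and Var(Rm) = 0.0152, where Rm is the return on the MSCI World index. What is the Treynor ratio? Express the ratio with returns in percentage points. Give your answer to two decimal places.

β = Cov / Var = 0.0375 / 0.0152 = 2.4671
Treynor = (Rp − Rf) / β = (6.60% − 1.96%) / 2.4671 = 4.64 / 2.4671 = 1.8808

1.88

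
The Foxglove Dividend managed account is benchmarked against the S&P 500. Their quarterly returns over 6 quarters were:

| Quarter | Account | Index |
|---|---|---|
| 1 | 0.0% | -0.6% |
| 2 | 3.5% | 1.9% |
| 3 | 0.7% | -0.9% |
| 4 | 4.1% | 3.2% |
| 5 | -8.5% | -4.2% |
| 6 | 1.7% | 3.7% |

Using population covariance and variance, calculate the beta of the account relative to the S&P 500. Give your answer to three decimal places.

r̄p = 0.2500%,  r̄m = 0.5167%
Cov = Σ(rp − r̄p)(rm − r̄m) / 6 = 10.0592
Var(rm) = Σ(rm − r̄m)² / 6 = 7.4581
β = Cov / Var = 10.0592 / 7.4581 = 1.3488

1.349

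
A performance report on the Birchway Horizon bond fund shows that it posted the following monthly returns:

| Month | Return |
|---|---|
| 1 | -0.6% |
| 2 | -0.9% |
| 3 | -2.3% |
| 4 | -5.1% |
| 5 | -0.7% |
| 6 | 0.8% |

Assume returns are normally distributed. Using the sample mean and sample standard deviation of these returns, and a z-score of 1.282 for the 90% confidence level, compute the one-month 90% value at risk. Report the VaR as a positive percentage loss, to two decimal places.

r̄ = (-0.6 − 0.9 − 2.3 − 5.1 − 0.7 + 0.8) / 6 = -1.4667%
Sample std dev = √[20.6933 / 5] = 2.0344%
VaR = −(r̄ − z·σ) = −(-1.4667 − 1.282 × 2.0344) = −(-4.0748) = 4.0748%

4.07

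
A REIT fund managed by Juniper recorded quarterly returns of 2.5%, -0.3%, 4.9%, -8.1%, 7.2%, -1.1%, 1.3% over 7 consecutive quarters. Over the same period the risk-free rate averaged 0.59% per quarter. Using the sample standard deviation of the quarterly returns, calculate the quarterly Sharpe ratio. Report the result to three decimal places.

0.066

r̄ = (2.5 − 0.3 + 4.9 − 8.1 + 7.2 − 1.1 + 1.3) / 7 = 0.9143%
Sample σ = √[Σ(r − r̄)² / 6] = √[144.8486 / 6] = √24.1414 = 4.9134%
Sharpe = (r̄ − rf) / σ = (0.9143 − 0.59) / 4.9134 = 0.3243 / 4.9134 = 0.0660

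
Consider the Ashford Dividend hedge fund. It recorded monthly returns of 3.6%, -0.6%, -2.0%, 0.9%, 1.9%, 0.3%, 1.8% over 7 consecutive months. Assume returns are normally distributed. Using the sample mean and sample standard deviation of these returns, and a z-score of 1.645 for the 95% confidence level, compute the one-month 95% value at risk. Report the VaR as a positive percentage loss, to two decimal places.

2.17

r̄ = (3.6 − 0.6 − 2 + 0.9 + 1.9 + 0.3 + 1.8) / 7 = 0.8429%
Σ(r − r̄)² = (3.6 − 0.8429)² + (-0.6 − 0.8429)² + … = 20.0971
σ = √[20.0971 / 6] = 1.8302%
VaR = −(r̄ − z·σ) = −(0.8429 − 1.645 × 1.8302) = −(-2.1678) = 2.1678%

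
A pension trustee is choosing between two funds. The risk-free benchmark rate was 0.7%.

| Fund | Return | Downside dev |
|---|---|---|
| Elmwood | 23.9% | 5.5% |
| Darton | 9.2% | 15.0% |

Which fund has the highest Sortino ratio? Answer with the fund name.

Elmwood: Sortino ratio = (23.9% − 0.7%) / 5.5% = 4.218
Darton: Sortino ratio = (9.2% − 0.7%) / 15.0% = 0.567
Highest: Elmwood (4.218).

Elmwood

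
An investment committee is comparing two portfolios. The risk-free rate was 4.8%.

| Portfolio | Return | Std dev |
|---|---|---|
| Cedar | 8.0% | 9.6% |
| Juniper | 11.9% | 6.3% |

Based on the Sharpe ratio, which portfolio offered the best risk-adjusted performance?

Cedar: Sharpe ratio = (8.0% − 4.8%) / 9.6% = 0.333
Juniper: Sharpe ratio = (11.9% − 4.8%) / 6.3% = 1.127
Highest: Juniper (1.127).

Juniper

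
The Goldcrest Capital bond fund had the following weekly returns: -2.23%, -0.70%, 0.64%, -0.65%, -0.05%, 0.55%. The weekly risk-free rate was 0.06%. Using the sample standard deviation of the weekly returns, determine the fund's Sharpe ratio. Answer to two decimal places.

μ = (-2.23 − 0.7 + 0.64 − 0.65 − 0.05 + 0.55) / 6 = -0.4067%
Σ(r − μ)² = (-2.23 − (-0.4067))² + (-0.7 − (-0.4067))² + (0.64 − (-0.4067))² + … = 5.6077
sample σ = √(5.6077 / 5) = √1.1215 = 1.0590%
Sharpe = (μ − rf) / σ = (-0.4067 − 0.06) / 1.0590 = -0.4667 / 1.0590 = -0.4407

-0.44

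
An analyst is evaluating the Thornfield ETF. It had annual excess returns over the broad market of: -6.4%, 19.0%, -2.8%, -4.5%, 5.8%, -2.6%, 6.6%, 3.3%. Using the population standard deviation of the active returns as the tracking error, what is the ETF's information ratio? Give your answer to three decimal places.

r̄ = (-6.4 + 19 − 2.8 − 4.5 + 5.8 − 2.6 + 6.6 + 3.3) / 8 = 18.40 / 8 = 2.3000%
Σ(r − r̄)² = 482.5800; population σ = √(482.5800/8) = 7.7668%
IR = r̄ / tracking error = 2.3000 / 7.7668 = 0.2961

0.296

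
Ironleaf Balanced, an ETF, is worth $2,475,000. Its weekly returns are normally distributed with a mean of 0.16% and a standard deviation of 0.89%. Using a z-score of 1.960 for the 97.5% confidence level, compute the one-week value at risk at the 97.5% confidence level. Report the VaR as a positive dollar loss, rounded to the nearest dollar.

Return at the 97.5% tail: μ − z·σ = 0.16% − 1.960 × 0.89% = 0.16 − 1.7444 = -1.5844%
VaR = −(-1.5844%) × $2,475,000 = 1.5844% × $2,475,000 = $39,214

$39,214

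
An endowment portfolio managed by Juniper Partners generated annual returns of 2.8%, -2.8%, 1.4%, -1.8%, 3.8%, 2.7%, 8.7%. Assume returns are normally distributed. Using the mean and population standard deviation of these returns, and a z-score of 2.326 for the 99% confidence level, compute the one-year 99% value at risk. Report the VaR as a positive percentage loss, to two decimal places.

6.09

Mean return r̄ = 14.80 / 7 = 2.1143%
Population σ = √[Σ(r − r̄)² / 7] = √[87.0086 / 7] = √12.4298 = 3.5256%
VaR = −(r̄ − z·σ) = −(2.1143 − 2.326 × 3.5256) = −(-6.0862) = 6.0862%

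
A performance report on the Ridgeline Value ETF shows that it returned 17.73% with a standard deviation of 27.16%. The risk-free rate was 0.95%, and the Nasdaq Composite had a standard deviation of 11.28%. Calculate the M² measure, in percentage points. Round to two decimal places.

7.92

Sharpe = (Rp − Rf) / σp = (17.73% − 0.95%) / 27.16% = 0.6178
M² = Rf + Sharpe × σm = 0.95% + 0.6178 × 11.28% = 7.9188%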